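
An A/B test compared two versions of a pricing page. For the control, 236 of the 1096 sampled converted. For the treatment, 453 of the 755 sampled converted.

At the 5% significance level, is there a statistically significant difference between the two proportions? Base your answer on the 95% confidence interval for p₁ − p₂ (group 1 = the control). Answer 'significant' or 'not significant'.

significant

First, p̂₁ = 236/1096 = 0.2153; p̂₂ = 453/755 = 0.6000.
The two standard errors are √(0.2153×0.7847/1096) = 0.01242 and √(0.6000×0.4000/755) = 0.01783.
Because the samples are independent, SE_diff = √(0.01242² + 0.01783²) = 0.02173.
Using z* = 1.960 for 95%, ME = 1.960 × 0.02173 = 0.04259.
p̂₁ − p̂₂ = -0.3847; interval -0.3847 ± 0.04259 gives (-0.42729, -0.34211).
The interval (-0.42729, -0.34211) does not contain 0, so the difference is significant.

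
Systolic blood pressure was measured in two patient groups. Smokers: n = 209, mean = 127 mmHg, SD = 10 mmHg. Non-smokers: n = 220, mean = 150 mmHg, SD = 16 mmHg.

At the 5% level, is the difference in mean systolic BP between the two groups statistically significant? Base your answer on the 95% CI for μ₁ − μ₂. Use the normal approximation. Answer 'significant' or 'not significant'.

SE₁ = s₁/√n₁ = 10/√209 = 0.6917; SE₂ = 16/√220 = 1.0787.
Independent samples, unequal variances: SE_diff = √(SE₁² + SE₂²) = √(0.47844889 + 1.16359369) = 1.2814.
z* = 1.960, so margin of error = 1.960 × 1.2814 = 2.5115.
Difference in means = 127 − 150 = -23.0000.
-23.0000 ± 2.5115 → (-25.5115, -20.4885).
The interval (-25.5115, -20.4885) does not contain 0, so the difference is significant.

significant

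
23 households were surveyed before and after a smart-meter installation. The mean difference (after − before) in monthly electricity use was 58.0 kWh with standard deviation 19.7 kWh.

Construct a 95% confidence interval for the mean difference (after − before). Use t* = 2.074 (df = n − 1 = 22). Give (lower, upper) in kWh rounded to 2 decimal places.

Paired design: SE = s_d/√n = 19.7/√23 = 4.1077.
t* = 2.074; margin of error = 2.074 × 4.1077 = 8.5194.
58.0 ± 8.5194 → (49.48, 66.52).

(49.48, 66.52)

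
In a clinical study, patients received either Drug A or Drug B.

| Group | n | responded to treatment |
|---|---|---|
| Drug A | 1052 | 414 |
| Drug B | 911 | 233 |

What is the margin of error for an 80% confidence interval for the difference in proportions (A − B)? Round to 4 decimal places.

First, p̂₁ = 414/1052 = 0.3935; p̂₂ = 233/911 = 0.2558.
The two standard errors are √(0.3935×0.6065/1052) = 0.01506 and √(0.2558×0.7442/911) = 0.01446.
Because the samples are independent, SE_diff = √(0.01506² + 0.01446²) = 0.02088.
Using z* = 1.282 for 80%, ME = 1.282 × 0.02088 = 0.02677.

0.0268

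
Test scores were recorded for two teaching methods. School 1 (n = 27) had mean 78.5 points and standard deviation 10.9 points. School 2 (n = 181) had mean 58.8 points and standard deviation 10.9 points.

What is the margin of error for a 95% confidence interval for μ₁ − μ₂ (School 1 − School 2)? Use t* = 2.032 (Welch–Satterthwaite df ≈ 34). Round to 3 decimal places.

4.569

SE₁ = s₁/√n₁ = 10.9/√27 = 2.0977; SE₂ = 10.9/√181 = 0.8102.
Independent samples, unequal variances: SE_diff = √(SE₁² + SE₂²) = √(4.40034529 + 0.65642404) = 2.2487.
t* = 2.032, so margin of error = 2.032 × 2.2487 = 4.5694.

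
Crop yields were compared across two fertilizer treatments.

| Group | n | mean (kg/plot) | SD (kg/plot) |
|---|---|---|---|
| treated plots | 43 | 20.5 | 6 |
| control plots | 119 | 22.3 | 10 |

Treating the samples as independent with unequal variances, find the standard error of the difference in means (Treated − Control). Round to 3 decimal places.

SE₁ = s₁/√n₁ = 6/√43 = 0.9150; SE₂ = 10/√119 = 0.9167.
Independent samples, unequal variances: SE_diff = √(SE₁² + SE₂²) = √(0.837225 + 0.84033889) = 1.2952.

1.295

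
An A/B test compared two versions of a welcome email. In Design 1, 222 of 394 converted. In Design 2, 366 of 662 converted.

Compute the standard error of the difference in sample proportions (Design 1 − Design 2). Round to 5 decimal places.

0.03159

Sample proportions: 222/394 = 0.5635, 366/662 = 0.5529.
Each SE is √(p̂(1−p̂)/n): √(0.5635·0.4365/394) = 0.02499 and √(0.5529·0.4471/662) = 0.01932.
SE(p̂₁ − p̂₂) = √(SE₁² + SE₂²) = √(0.0006245001 + 0.0003732624) = 0.03159, since the two samples are independent.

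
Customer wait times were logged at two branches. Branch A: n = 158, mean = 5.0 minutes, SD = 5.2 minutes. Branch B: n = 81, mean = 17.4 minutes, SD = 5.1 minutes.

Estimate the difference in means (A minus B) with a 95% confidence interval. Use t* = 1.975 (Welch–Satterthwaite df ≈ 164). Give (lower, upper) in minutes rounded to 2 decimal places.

Per-group SEs: s₁/√n₁ = 5.2/√158 = 0.4137, s₂/√n₂ = 5.1/√81 = 0.5667.
Unpooled SE of the difference: √(0.17114769 + 0.32114889) = 0.7016.
Margin of error = t* · SE = 1.975 × 0.7016 = 1.3857.
x̄₁ − x̄₂ = 5.0 − 17.4 = -12.4000.
CI: -12.4000 ± 1.3857 = (-13.79, -11.01).

(-13.79, -11.01)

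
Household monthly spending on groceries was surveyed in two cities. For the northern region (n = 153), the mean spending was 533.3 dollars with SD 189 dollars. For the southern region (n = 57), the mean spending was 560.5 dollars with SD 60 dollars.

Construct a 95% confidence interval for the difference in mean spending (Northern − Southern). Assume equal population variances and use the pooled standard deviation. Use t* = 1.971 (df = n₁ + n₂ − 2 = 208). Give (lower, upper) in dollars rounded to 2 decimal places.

s_p = √[((n₁−1)s₁² + (n₂−1)s₂²)/(n₁+n₂−2)] = √[(152·189² + 56·60²)/208] = 164.5389.
SE = 164.5389·√(1/153 + 1/57) = 25.5326.
With t* = 1.971, margin = 1.971 × 25.5326 = 50.3248.
x̄₁ − x̄₂ = 533.3 − 560.5 = -27.2000; interval -27.2000 ± 50.3248 = (-77.52, 23.12).

(-77.52, 23.12)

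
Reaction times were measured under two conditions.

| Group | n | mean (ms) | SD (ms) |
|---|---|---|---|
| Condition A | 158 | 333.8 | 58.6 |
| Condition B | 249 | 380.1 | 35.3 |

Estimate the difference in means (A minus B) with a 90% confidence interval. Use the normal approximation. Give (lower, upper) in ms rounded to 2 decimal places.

(-54.81, -37.79)

Per-group SEs: s₁/√n₁ = 58.6/√158 = 4.6620, s₂/√n₂ = 35.3/√249 = 2.2370.
Unpooled SE of the difference: √(21.734244 + 5.004169) = 5.1709.
Margin of error = z* · SE = 1.645 × 5.1709 = 8.5061.
x̄₁ − x̄₂ = 333.8 − 380.1 = -46.3000.
CI: -46.3000 ± 8.5061 = (-54.81, -37.79).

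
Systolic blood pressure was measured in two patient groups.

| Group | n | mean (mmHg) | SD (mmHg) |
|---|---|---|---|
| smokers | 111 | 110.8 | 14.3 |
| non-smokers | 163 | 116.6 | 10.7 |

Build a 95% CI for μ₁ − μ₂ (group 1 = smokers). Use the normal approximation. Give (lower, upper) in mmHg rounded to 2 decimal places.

(-8.93, -2.67)

Per-group SEs: s₁/√n₁ = 14.3/√111 = 1.3573, s₂/√n₂ = 10.7/√163 = 0.8381.
Unpooled SE of the difference: √(1.84226329 + 0.70241161) = 1.5952.
Margin of error = z* · SE = 1.960 × 1.5952 = 3.1266.
x̄₁ − x̄₂ = 110.8 − 116.6 = -5.8000.
CI: -5.8000 ± 3.1266 = (-8.93, -2.67).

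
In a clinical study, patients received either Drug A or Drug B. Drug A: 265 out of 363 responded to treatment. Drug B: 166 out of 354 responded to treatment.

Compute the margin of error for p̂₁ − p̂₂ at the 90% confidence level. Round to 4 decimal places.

First, p̂₁ = 265/363 = 0.7300; p̂₂ = 166/354 = 0.4689.
The two standard errors are √(0.7300×0.2700/363) = 0.02330 and √(0.4689×0.5311/354) = 0.02652.
Because the samples are independent, SE_diff = √(0.02330² + 0.02652²) = 0.03530.
Using z* = 1.645 for 90%, ME = 1.645 × 0.03530 = 0.05807.

0.0581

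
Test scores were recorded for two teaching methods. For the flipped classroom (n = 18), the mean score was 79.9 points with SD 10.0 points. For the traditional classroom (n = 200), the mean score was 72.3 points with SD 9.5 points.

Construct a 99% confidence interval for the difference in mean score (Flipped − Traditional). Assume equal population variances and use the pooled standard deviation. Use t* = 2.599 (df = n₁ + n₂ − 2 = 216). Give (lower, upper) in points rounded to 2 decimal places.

Pooled variance s_p² = [17·10.0² + 199·9.5²] / (18+200−2) = 91.0174, so s_p = 9.5403.
SE_diff = s_p·√(1/n₁ + 1/n₂) = 9.5403·√(1/18 + 1/200) = 2.3477.
t* = 2.599; margin = 2.599 × 2.3477 = 6.1017.
Difference = 79.9 − 72.3 = 7.6000.
7.6000 ± 6.1017 → (1.50, 13.70).

(1.50, 13.70)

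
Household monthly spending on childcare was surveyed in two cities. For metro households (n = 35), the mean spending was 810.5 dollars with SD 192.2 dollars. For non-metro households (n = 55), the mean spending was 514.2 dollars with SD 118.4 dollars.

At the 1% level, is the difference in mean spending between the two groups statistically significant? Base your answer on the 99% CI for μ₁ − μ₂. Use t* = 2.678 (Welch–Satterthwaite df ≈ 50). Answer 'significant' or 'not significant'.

Standard errors of each mean: 192.2/√35 = 32.4877 and 118.4/√55 = 15.9651.
SE(x̄₁ − x̄₂) = √(32.4877² + 15.9651²) = 36.1986 for independent samples with unequal variances.
With t* = 2.678, the margin is 2.678 × 36.1986 = 96.9399.
x̄₁ − x̄₂ = 810.5 − 514.2 = 296.3000; the interval is 296.3000 ± 96.9399 = (199.3601, 393.2399).
The interval (199.3601, 393.2399) does not contain 0, so the difference is significant.

significant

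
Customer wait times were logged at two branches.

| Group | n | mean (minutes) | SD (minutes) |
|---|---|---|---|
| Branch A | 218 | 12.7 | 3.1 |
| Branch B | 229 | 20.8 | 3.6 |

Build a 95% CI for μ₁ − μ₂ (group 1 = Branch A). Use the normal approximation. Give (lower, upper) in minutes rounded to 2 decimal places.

Standard errors of each mean: 3.1/√218 = 0.2100 and 3.6/√229 = 0.2379.
SE(x̄₁ − x̄₂) = √(0.2100² + 0.2379²) = 0.3173 for independent samples with unequal variances.
With z* = 1.960, the margin is 1.960 × 0.3173 = 0.6219.
x̄₁ − x̄₂ = 12.7 − 20.8 = -8.1000; the interval is -8.1000 ± 0.6219 = (-8.72, -7.48).

(-8.72, -7.48)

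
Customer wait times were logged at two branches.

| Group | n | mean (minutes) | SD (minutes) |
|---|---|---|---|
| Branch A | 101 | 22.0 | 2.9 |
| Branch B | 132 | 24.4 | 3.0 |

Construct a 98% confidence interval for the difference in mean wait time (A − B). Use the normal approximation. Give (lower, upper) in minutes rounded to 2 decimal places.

Per-group SEs: s₁/√n₁ = 2.9/√101 = 0.2886, s₂/√n₂ = 3.0/√132 = 0.2611.
Unpooled SE of the difference: √(0.08328996 + 0.06817321) = 0.3892.
Margin of error = z* · SE = 2.326 × 0.3892 = 0.9053.
x̄₁ − x̄₂ = 22.0 − 24.4 = -2.4000.
CI: -2.4000 ± 0.9053 = (-3.31, -1.49).

(-3.31, -1.49)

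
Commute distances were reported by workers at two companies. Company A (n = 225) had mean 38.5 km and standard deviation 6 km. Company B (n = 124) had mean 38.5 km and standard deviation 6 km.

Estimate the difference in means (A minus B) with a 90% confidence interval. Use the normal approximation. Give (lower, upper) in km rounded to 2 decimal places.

(-1.10, 1.10)

SE₁ = s₁/√n₁ = 6/√225 = 0.4000; SE₂ = 6/√124 = 0.5388.
Independent samples, unequal variances: SE_diff = √(SE₁² + SE₂²) = √(0.16 + 0.29030544) = 0.6710.
z* = 1.645, so margin of error = 1.645 × 0.6710 = 1.1038.
Difference in means = 38.5 − 38.5 = 0.0000.
0.0000 ± 1.1038 → (-1.10, 1.10).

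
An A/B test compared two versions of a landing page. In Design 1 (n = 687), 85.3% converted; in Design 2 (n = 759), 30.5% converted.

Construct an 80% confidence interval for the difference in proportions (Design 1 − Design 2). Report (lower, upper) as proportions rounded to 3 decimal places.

(0.520, 0.576)

Each SE is √(p̂(1−p̂)/n): √(0.8530·0.1470/687) = 0.01351 and √(0.3050·0.6950/759) = 0.01671.
SE(p̂₁ − p̂₂) = √(SE₁² + SE₂²) = √(0.0001825201 + 0.0002792241) = 0.02149, since the two samples are independent.
At 80% confidence z* = 1.282; margin = 1.282 × 0.02149 = 0.02755.
The difference is 0.8530 − 0.3050 = 0.5480, so the interval is 0.5480 ± 0.02755 = (0.520, 0.576).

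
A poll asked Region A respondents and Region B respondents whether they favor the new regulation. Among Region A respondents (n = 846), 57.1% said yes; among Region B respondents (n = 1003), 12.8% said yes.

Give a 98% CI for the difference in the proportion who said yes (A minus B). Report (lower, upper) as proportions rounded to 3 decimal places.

The two standard errors are √(0.5710×0.4290/846) = 0.01702 and √(0.1280×0.8720/1003) = 0.01055.
Because the samples are independent, SE_diff = √(0.01702² + 0.01055²) = 0.02002.
Using z* = 2.326 for 98%, ME = 2.326 × 0.02002 = 0.04657.
p̂₁ − p̂₂ = 0.4430; interval 0.4430 ± 0.04657 gives (0.396, 0.490).

(0.396, 0.490)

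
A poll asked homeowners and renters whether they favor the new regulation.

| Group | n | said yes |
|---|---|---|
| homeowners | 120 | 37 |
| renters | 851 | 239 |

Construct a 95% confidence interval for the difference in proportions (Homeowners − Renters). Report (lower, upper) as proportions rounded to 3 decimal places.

(-0.060, 0.115)

First, p̂₁ = 37/120 = 0.3083; p̂₂ = 239/851 = 0.2808.
The two standard errors are √(0.3083×0.6917/120) = 0.04216 and √(0.2808×0.7192/851) = 0.01540.
Because the samples are independent, SE_diff = √(0.04216² + 0.01540²) = 0.04488.
Using z* = 1.960 for 95%, ME = 1.960 × 0.04488 = 0.08796.
p̂₁ − p̂₂ = 0.0275; interval 0.0275 ± 0.08796 gives (-0.060, 0.115).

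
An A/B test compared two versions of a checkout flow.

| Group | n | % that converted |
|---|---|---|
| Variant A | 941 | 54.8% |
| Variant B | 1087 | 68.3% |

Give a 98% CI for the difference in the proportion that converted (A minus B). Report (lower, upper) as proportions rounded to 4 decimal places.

SE₁ = √(p̂₁(1−p̂₁)/n₁) = √(0.5480·0.4520/941) = 0.01622; SE₂ = √(0.6830·0.3170/1087) = 0.01411.
Independent samples: SE of the difference = √(SE₁² + SE₂²) = √(0.0002630884 + 0.0001990921) = 0.02150.
z* for 98% confidence is 2.326, so the margin of error is 2.326 × 0.02150 = 0.05001.
Point estimate p̂₁ − p̂₂ = 0.5480 − 0.6830 = -0.1350.
-0.1350 ± 0.05001 → (-0.1850, -0.0850).

(-0.1850, -0.0850)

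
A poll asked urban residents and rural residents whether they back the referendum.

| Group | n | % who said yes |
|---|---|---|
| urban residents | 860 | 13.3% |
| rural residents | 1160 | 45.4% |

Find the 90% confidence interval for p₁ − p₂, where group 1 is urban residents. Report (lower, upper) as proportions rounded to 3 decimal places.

(-0.352, -0.290)

The two standard errors are √(0.1330×0.8670/860) = 0.01158 and √(0.4540×0.5460/1160) = 0.01462.
Because the samples are independent, SE_diff = √(0.01158² + 0.01462²) = 0.01865.
Using z* = 1.645 for 90%, ME = 1.645 × 0.01865 = 0.03068.
p̂₁ − p̂₂ = -0.3210; interval -0.3210 ± 0.03068 gives (-0.352, -0.290).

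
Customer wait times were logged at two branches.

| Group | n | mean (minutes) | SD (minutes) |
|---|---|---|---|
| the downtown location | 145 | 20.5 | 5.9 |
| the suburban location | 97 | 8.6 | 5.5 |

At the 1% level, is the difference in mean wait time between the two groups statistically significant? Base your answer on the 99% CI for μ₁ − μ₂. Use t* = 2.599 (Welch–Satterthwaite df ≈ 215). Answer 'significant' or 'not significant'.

significant

Per-group SEs: s₁/√n₁ = 5.9/√145 = 0.4900, s₂/√n₂ = 5.5/√97 = 0.5584.
Unpooled SE of the difference: √(0.2401 + 0.31181056) = 0.7429.
Margin of error = t* · SE = 2.599 × 0.7429 = 1.9308.
x̄₁ − x̄₂ = 20.5 − 8.6 = 11.9000.
CI: 11.9000 ± 1.9308 = (9.9692, 13.8308).
The interval (9.9692, 13.8308) does not contain 0, so the difference is significant.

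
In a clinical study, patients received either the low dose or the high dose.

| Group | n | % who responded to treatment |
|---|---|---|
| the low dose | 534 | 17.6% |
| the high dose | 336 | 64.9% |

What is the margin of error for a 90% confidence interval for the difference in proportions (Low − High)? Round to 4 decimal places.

0.0507

SE₁ = √(p̂₁(1−p̂₁)/n₁) = √(0.1760·0.8240/534) = 0.01648; SE₂ = √(0.6490·0.3510/336) = 0.02604.
Independent samples: SE of the difference = √(SE₁² + SE₂²) = √(0.0002715904 + 0.0006780816) = 0.03082.
z* for 90% confidence is 1.645, so the margin of error is 1.645 × 0.03082 = 0.05070.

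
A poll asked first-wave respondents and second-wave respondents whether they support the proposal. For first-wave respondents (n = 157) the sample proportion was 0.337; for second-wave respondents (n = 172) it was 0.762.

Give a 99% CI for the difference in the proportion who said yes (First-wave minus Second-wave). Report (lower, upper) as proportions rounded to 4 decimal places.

The two standard errors are √(0.3370×0.6630/157) = 0.03772 and √(0.7620×0.2380/172) = 0.03247.
Because the samples are independent, SE_diff = √(0.03772² + 0.03247²) = 0.04977.
Using z* = 2.576 for 99%, ME = 2.576 × 0.04977 = 0.12821.
p̂₁ − p̂₂ = -0.4250; interval -0.4250 ± 0.12821 gives (-0.5532, -0.2968).

(-0.5532, -0.2968)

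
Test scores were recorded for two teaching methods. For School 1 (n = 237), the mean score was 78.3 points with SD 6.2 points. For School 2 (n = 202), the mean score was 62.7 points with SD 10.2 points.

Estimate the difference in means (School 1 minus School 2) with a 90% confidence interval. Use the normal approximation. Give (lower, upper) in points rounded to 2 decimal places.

SE₁ = s₁/√n₁ = 6.2/√237 = 0.4027; SE₂ = 10.2/√202 = 0.7177.
Independent samples, unequal variances: SE_diff = √(SE₁² + SE₂²) = √(0.16216729 + 0.51509329) = 0.8230.
z* = 1.645, so margin of error = 1.645 × 0.8230 = 1.3538.
Difference in means = 78.3 − 62.7 = 15.6000.
15.6000 ± 1.3538 → (14.25, 16.95).

(14.25, 16.95)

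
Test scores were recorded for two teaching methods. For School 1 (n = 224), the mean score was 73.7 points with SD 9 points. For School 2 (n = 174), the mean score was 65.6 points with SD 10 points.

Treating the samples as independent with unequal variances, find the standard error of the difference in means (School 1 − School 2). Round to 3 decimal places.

Standard errors of each mean: 9/√224 = 0.6013 and 10/√174 = 0.7581.
SE(x̄₁ − x̄₂) = √(0.6013² + 0.7581²) = 0.9676 for independent samples with unequal variances.

0.968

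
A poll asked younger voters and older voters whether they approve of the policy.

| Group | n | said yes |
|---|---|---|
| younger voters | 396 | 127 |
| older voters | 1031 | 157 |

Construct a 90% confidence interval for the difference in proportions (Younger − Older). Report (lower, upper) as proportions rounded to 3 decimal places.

(0.126, 0.211)

First, p̂₁ = 127/396 = 0.3207; p̂₂ = 157/1031 = 0.1523.
The two standard errors are √(0.3207×0.6793/396) = 0.02345 and √(0.1523×0.8477/1031) = 0.01119.
Because the samples are independent, SE_diff = √(0.02345² + 0.01119²) = 0.02598.
Using z* = 1.645 for 90%, ME = 1.645 × 0.02598 = 0.04274.
p̂₁ − p̂₂ = 0.1684; interval 0.1684 ± 0.04274 gives (0.126, 0.211).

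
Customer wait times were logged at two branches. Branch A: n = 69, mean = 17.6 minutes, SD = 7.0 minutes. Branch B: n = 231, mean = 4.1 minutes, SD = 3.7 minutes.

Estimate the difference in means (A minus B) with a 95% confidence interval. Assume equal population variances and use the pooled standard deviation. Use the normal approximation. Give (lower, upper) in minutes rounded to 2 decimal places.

(12.25, 14.75)

Pooled variance s_p² = [68·7.0² + 230·3.7²] / (69+231−2) = 21.7473, so s_p = 4.6634.
SE_diff = s_p·√(1/n₁ + 1/n₂) = 4.6634·√(1/69 + 1/231) = 0.6398.
z* = 1.960; margin = 1.960 × 0.6398 = 1.2540.
Difference = 17.6 − 4.1 = 13.5000.
13.5000 ± 1.2540 → (12.25, 14.75).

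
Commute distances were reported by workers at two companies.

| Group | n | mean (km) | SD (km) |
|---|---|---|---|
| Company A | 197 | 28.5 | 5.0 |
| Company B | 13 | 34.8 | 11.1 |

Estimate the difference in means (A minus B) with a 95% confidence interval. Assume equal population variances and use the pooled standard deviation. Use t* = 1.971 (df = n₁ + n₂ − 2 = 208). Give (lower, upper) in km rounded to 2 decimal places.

(-9.43, -3.17)

s_p = √[((n₁−1)s₁² + (n₂−1)s₂²)/(n₁+n₂−2)] = √[(196·5.0² + 12·11.1²)/208] = 5.5377.
SE = 5.5377·√(1/197 + 1/13) = 1.5857.
With t* = 1.971, margin = 1.971 × 1.5857 = 3.1254.
x̄₁ − x̄₂ = 28.5 − 34.8 = -6.3000; interval -6.3000 ± 3.1254 = (-9.43, -3.17).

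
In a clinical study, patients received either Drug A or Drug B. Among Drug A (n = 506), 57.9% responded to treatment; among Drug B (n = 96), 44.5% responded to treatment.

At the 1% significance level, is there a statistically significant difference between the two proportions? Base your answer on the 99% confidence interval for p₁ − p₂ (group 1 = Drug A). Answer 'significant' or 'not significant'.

not significant

Each SE is √(p̂(1−p̂)/n): √(0.5790·0.4210/506) = 0.02195 and √(0.4450·0.5550/96) = 0.05072.
SE(p̂₁ − p̂₂) = √(SE₁² + SE₂²) = √(0.0004818025 + 0.0025725184) = 0.05527, since the two samples are independent.
At 99% confidence z* = 2.576; margin = 2.576 × 0.05527 = 0.14238.
The difference is 0.5790 − 0.4450 = 0.1340, so the interval is 0.1340 ± 0.14238 = (-0.00838, 0.27638).
The interval (-0.00838, 0.27638) contains 0, so the difference is not significant.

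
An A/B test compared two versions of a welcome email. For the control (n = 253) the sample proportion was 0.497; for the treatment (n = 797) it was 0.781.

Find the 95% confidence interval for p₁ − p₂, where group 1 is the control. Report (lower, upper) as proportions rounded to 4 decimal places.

The two standard errors are √(0.4970×0.5030/253) = 0.03143 and √(0.7810×0.2190/797) = 0.01465.
Because the samples are independent, SE_diff = √(0.03143² + 0.01465²) = 0.03468.
Using z* = 1.960 for 95%, ME = 1.960 × 0.03468 = 0.06797.
p̂₁ − p̂₂ = -0.2840; interval -0.2840 ± 0.06797 gives (-0.3520, -0.2160).

(-0.3520, -0.2160)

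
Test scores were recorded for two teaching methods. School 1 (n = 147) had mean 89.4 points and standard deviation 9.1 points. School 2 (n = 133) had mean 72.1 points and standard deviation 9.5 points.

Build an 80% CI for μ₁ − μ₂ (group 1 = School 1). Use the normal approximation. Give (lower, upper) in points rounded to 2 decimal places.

(15.87, 18.73)

Per-group SEs: s₁/√n₁ = 9.1/√147 = 0.7506, s₂/√n₂ = 9.5/√133 = 0.8238.
Unpooled SE of the difference: √(0.56340036 + 0.67864644) = 1.1145.
Margin of error = z* · SE = 1.282 × 1.1145 = 1.4288.
x̄₁ − x̄₂ = 89.4 − 72.1 = 17.3000.
CI: 17.3000 ± 1.4288 = (15.87, 18.73).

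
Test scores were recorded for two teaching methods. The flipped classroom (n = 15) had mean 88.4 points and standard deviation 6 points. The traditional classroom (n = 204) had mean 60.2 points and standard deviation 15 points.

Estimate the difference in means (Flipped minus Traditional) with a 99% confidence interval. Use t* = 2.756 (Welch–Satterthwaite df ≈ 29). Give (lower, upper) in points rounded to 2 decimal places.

(23.04, 33.36)

Per-group SEs: s₁/√n₁ = 6/√15 = 1.5492, s₂/√n₂ = 15/√204 = 1.0502.
Unpooled SE of the difference: √(2.40002064 + 1.10292004) = 1.8716.
Margin of error = t* · SE = 2.756 × 1.8716 = 5.1581.
x̄₁ − x̄₂ = 88.4 − 60.2 = 28.2000.
CI: 28.2000 ± 5.1581 = (23.04, 33.36).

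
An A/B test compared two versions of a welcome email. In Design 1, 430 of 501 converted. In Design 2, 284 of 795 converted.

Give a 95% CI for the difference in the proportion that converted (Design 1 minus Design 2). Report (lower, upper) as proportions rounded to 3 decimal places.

First, p̂₁ = 430/501 = 0.8583; p̂₂ = 284/795 = 0.3572.
The two standard errors are √(0.8583×0.1417/501) = 0.01558 and √(0.3572×0.6428/795) = 0.01699.
Because the samples are independent, SE_diff = √(0.01558² + 0.01699²) = 0.02305.
Using z* = 1.960 for 95%, ME = 1.960 × 0.02305 = 0.04518.
p̂₁ − p̂₂ = 0.5011; interval 0.5011 ± 0.04518 gives (0.456, 0.546).

(0.456, 0.546)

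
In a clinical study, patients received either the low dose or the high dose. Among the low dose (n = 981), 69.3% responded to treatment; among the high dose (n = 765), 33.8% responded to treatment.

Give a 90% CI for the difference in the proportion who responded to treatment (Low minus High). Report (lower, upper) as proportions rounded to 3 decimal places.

Each SE is √(p̂(1−p̂)/n): √(0.6930·0.3070/981) = 0.01473 and √(0.3380·0.6620/765) = 0.01710.
SE(p̂₁ − p̂₂) = √(SE₁² + SE₂²) = √(0.0002169729 + 0.00029241) = 0.02257, since the two samples are independent.
At 90% confidence z* = 1.645; margin = 1.645 × 0.02257 = 0.03713.
The difference is 0.6930 − 0.3380 = 0.3550, so the interval is 0.3550 ± 0.03713 = (0.318, 0.392).

(0.318, 0.392)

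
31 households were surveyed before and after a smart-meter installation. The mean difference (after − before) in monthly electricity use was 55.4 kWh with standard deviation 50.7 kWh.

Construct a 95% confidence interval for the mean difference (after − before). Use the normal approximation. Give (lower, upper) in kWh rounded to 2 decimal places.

(37.55, 73.25)

Paired design: SE = s_d/√n = 50.7/√31 = 9.1060.
z* = 1.960; margin of error = 1.960 × 9.1060 = 17.8478.
55.4 ± 17.8478 → (37.55, 73.25).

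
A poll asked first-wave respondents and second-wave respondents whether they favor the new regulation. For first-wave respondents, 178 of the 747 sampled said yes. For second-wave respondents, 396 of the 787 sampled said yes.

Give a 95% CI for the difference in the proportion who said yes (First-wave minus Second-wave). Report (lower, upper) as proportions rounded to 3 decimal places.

(-0.311, -0.218)

First, p̂₁ = 178/747 = 0.2383; p̂₂ = 396/787 = 0.5032.
The two standard errors are √(0.2383×0.7617/747) = 0.01559 and √(0.5032×0.4968/787) = 0.01782.
Because the samples are independent, SE_diff = √(0.01559² + 0.01782²) = 0.02368.
Using z* = 1.960 for 95%, ME = 1.960 × 0.02368 = 0.04641.
p̂₁ − p̂₂ = -0.2649; interval -0.2649 ± 0.04641 gives (-0.311, -0.218).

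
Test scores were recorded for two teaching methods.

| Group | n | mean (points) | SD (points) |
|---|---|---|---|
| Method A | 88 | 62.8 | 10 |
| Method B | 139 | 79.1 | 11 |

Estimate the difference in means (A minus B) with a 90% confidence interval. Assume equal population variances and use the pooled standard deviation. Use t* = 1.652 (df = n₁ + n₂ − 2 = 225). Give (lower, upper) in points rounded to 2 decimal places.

Pooled variance s_p² = [87·10² + 138·11²] / (88+139−2) = 112.8800, so s_p = 10.6245.
SE_diff = s_p·√(1/n₁ + 1/n₂) = 10.6245·√(1/88 + 1/139) = 1.4473.
t* = 1.652; margin = 1.652 × 1.4473 = 2.3909.
Difference = 62.8 − 79.1 = -16.3000.
-16.3000 ± 2.3909 → (-18.69, -13.91).

(-18.69, -13.91)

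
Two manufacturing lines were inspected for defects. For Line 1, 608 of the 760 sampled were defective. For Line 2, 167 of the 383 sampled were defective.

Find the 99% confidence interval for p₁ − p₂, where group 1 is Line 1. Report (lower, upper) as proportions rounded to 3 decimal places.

(0.289, 0.439)

First, p̂₁ = 608/760 = 0.8000; p̂₂ = 167/383 = 0.4360.
The two standard errors are √(0.8000×0.2000/760) = 0.01451 and √(0.4360×0.5640/383) = 0.02534.
Because the samples are independent, SE_diff = √(0.01451² + 0.02534²) = 0.02920.
Using z* = 2.576 for 99%, ME = 2.576 × 0.02920 = 0.07522.
p̂₁ − p̂₂ = 0.3640; interval 0.3640 ± 0.07522 gives (0.289, 0.439).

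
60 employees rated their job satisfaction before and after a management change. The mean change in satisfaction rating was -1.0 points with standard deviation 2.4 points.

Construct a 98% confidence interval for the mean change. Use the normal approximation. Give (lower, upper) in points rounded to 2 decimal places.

Paired design: SE = s_d/√n = 2.4/√60 = 0.3098.
z* = 2.326; margin of error = 2.326 × 0.3098 = 0.7206.
-1.0 ± 0.7206 → (-1.72, -0.28).

(-1.72, -0.28)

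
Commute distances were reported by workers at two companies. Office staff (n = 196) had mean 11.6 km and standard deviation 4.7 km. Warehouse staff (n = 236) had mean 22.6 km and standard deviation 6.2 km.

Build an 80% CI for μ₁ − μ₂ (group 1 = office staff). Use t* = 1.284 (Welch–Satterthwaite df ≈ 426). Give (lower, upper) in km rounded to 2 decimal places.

Per-group SEs: s₁/√n₁ = 4.7/√196 = 0.3357, s₂/√n₂ = 6.2/√236 = 0.4036.
Unpooled SE of the difference: √(0.11269449 + 0.16289296) = 0.5250.
Margin of error = t* · SE = 1.284 × 0.5250 = 0.6741.
x̄₁ − x̄₂ = 11.6 − 22.6 = -11.0000.
CI: -11.0000 ± 0.6741 = (-11.67, -10.33).

(-11.67, -10.33)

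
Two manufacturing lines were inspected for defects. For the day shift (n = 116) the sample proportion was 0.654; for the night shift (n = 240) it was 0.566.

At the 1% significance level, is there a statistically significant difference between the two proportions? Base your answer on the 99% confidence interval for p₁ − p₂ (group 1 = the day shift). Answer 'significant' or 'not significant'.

SE₁ = √(p̂₁(1−p̂₁)/n₁) = √(0.6540·0.3460/116) = 0.04417; SE₂ = √(0.5660·0.4340/240) = 0.03199.
Independent samples: SE of the difference = √(SE₁² + SE₂²) = √(0.0019509889 + 0.0010233601) = 0.05454.
z* for 99% confidence is 2.576, so the margin of error is 2.576 × 0.05454 = 0.14050.
Point estimate p̂₁ − p̂₂ = 0.6540 − 0.5660 = 0.0880.
0.0880 ± 0.14050 → (-0.05250, 0.22850).
The interval (-0.05250, 0.22850) contains 0, so the difference is not significant.

not significant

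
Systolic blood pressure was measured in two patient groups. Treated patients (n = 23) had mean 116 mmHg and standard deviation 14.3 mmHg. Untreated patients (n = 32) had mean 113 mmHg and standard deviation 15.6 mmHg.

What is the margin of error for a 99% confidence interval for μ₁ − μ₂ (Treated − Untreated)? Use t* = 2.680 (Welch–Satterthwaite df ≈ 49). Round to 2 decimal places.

SE₁ = s₁/√n₁ = 14.3/√23 = 2.9818; SE₂ = 15.6/√32 = 2.7577.
Independent samples, unequal variances: SE_diff = √(SE₁² + SE₂²) = √(8.89113124 + 7.60490929) = 4.0615.
t* = 2.680, so margin of error = 2.680 × 4.0615 = 10.8848.

10.88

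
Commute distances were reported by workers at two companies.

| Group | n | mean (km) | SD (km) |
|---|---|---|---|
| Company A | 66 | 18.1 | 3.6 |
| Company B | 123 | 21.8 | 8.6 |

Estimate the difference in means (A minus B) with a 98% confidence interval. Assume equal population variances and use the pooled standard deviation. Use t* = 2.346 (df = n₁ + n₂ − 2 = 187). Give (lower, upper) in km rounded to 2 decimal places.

(-6.30, -1.10)

Pooled variance s_p² = [65·3.6² + 122·8.6²] / (66+123−2) = 52.7568, so s_p = 7.2634.
SE_diff = s_p·√(1/n₁ + 1/n₂) = 7.2634·√(1/66 + 1/123) = 1.1083.
t* = 2.346; margin = 2.346 × 1.1083 = 2.6001.
Difference = 18.1 − 21.8 = -3.7000.
-3.7000 ± 2.6001 → (-6.30, -1.10).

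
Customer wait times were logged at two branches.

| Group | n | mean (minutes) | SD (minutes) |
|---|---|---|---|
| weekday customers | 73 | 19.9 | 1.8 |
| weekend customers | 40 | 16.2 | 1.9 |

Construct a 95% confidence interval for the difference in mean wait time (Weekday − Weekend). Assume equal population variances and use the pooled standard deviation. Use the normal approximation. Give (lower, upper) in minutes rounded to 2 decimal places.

Pooled variance s_p² = [72·1.8² + 39·1.9²] / (73+40−2) = 3.3700, so s_p = 1.8358.
SE_diff = s_p·√(1/n₁ + 1/n₂) = 1.8358·√(1/73 + 1/40) = 0.3611.
z* = 1.960; margin = 1.960 × 0.3611 = 0.7078.
Difference = 19.9 − 16.2 = 3.7000.
3.7000 ± 0.7078 → (2.99, 4.41).

(2.99, 4.41)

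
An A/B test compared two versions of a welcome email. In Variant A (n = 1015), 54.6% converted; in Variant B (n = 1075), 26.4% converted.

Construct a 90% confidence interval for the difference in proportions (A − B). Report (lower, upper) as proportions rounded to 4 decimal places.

The two standard errors are √(0.5460×0.4540/1015) = 0.01563 and √(0.2640×0.7360/1075) = 0.01344.
Because the samples are independent, SE_diff = √(0.01563² + 0.01344²) = 0.02061.
Using z* = 1.645 for 90%, ME = 1.645 × 0.02061 = 0.03390.
p̂₁ − p̂₂ = 0.2820; interval 0.2820 ± 0.03390 gives (0.2481, 0.3159).

(0.2481, 0.3159)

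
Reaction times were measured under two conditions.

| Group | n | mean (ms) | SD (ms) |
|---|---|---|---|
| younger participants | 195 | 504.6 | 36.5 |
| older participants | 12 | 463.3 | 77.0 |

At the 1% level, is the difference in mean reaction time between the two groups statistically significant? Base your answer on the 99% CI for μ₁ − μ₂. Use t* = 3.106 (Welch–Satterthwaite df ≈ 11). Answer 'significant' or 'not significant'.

Per-group SEs: s₁/√n₁ = 36.5/√195 = 2.6138, s₂/√n₂ = 77.0/√12 = 22.2280.
Unpooled SE of the difference: √(6.83195044 + 494.083984) = 22.3812.
Margin of error = t* · SE = 3.106 × 22.3812 = 69.5160.
x̄₁ − x̄₂ = 504.6 − 463.3 = 41.3000.
CI: 41.3000 ± 69.5160 = (-28.2160, 110.8160).
The interval (-28.2160, 110.8160) contains 0, so the difference is not significant.

not significant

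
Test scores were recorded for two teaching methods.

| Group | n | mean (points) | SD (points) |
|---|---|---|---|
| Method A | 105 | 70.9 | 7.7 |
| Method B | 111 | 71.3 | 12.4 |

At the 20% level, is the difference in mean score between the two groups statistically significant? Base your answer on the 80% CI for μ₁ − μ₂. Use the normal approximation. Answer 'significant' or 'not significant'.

Standard errors of each mean: 7.7/√105 = 0.7514 and 12.4/√111 = 1.1770.
SE(x̄₁ − x̄₂) = √(0.7514² + 1.1770²) = 1.3964 for independent samples with unequal variances.
With z* = 1.282, the margin is 1.282 × 1.3964 = 1.7902.
x̄₁ − x̄₂ = 70.9 − 71.3 = -0.4000; the interval is -0.4000 ± 1.7902 = (-2.1902, 1.3902).
The interval (-2.1902, 1.3902) contains 0, so the difference is not significant.

not significant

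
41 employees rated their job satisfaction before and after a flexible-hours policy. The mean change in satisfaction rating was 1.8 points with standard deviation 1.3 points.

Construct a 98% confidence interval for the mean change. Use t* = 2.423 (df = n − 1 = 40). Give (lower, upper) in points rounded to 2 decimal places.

(1.31, 2.29)

This is a matched-pairs design, so SE = s_d/√n = 1.3/√41 = 0.2030.
Margin = 2.423 × 0.2030 = 0.4919; the interval is 1.8 ± 0.4919 = (1.31, 2.29).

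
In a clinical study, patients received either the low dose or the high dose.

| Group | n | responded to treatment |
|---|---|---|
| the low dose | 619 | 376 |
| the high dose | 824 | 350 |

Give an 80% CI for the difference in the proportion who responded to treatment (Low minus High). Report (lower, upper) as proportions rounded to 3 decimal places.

(0.149, 0.216)

Sample proportions: 376/619 = 0.6074, 350/824 = 0.4248.
Each SE is √(p̂(1−p̂)/n): √(0.6074·0.3926/619) = 0.01963 and √(0.4248·0.5752/824) = 0.01722.
SE(p̂₁ − p̂₂) = √(SE₁² + SE₂²) = √(0.0003853369 + 0.0002965284) = 0.02611, since the two samples are independent.
At 80% confidence z* = 1.282; margin = 1.282 × 0.02611 = 0.03347.
The difference is 0.6074 − 0.4248 = 0.1826, so the interval is 0.1826 ± 0.03347 = (0.149, 0.216).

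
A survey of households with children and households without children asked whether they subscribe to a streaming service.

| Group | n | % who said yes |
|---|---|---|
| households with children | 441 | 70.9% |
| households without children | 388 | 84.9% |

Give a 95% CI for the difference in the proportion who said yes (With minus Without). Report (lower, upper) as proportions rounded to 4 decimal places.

(-0.1954, -0.0846)

SE₁ = √(p̂₁(1−p̂₁)/n₁) = √(0.7090·0.2910/441) = 0.02163; SE₂ = √(0.8490·0.1510/388) = 0.01818.
Independent samples: SE of the difference = √(SE₁² + SE₂²) = √(0.0004678569 + 0.0003305124) = 0.02826.
z* for 95% confidence is 1.960, so the margin of error is 1.960 × 0.02826 = 0.05539.
Point estimate p̂₁ − p̂₂ = 0.7090 − 0.8490 = -0.1400.
-0.1400 ± 0.05539 → (-0.1954, -0.0846).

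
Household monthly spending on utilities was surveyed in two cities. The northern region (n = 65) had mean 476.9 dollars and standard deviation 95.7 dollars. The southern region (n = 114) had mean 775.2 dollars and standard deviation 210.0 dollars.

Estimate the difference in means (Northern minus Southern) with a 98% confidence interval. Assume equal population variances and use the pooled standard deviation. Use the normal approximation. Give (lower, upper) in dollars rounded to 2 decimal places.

(-362.43, -234.17)

Pooled variance s_p² = [64·95.7² + 113·210.0²] / (65+114−2) = 31465.7817, so s_p = 177.3860.
SE_diff = s_p·√(1/n₁ + 1/n₂) = 177.3860·√(1/65 + 1/114) = 27.5700.
z* = 2.326; margin = 2.326 × 27.5700 = 64.1278.
Difference = 476.9 − 775.2 = -298.3000.
-298.3000 ± 64.1278 → (-362.43, -234.17).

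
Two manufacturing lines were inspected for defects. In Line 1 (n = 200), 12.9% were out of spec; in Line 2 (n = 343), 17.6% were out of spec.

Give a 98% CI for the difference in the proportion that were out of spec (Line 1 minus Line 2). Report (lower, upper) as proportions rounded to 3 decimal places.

(-0.120, 0.026)

SE₁ = √(p̂₁(1−p̂₁)/n₁) = √(0.1290·0.8710/200) = 0.02370; SE₂ = √(0.1760·0.8240/343) = 0.02056.
Independent samples: SE of the difference = √(SE₁² + SE₂²) = √(0.00056169 + 0.0004227136) = 0.03138.
z* for 98% confidence is 2.326, so the margin of error is 2.326 × 0.03138 = 0.07299.
Point estimate p̂₁ − p̂₂ = 0.1290 − 0.1760 = -0.0470.
-0.0470 ± 0.07299 → (-0.120, 0.026).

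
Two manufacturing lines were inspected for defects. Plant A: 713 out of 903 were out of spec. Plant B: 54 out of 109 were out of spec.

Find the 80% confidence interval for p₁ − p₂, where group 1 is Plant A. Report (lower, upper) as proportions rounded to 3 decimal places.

(0.230, 0.358)

First, p̂₁ = 713/903 = 0.7896; p̂₂ = 54/109 = 0.4954.
The two standard errors are √(0.7896×0.2104/903) = 0.01356 and √(0.4954×0.5046/109) = 0.04789.
Because the samples are independent, SE_diff = √(0.01356² + 0.04789²) = 0.04977.
Using z* = 1.282 for 80%, ME = 1.282 × 0.04977 = 0.06381.
p̂₁ − p̂₂ = 0.2942; interval 0.2942 ± 0.06381 gives (0.230, 0.358).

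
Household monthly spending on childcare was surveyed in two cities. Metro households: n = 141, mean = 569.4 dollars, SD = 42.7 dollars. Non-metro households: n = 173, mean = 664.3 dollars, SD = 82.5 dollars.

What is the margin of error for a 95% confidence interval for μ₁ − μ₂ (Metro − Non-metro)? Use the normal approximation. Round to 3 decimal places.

Standard errors of each mean: 42.7/√141 = 3.5960 and 82.5/√173 = 6.2724.
SE(x̄₁ − x̄₂) = √(3.5960² + 6.2724²) = 7.2301 for independent samples with unequal variances.
With z* = 1.960, the margin is 1.960 × 7.2301 = 14.1710.

14.171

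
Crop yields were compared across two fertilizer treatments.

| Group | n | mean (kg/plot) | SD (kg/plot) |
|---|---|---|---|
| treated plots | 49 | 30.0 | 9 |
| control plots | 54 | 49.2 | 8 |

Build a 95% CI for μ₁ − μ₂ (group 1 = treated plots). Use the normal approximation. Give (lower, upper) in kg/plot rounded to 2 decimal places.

(-22.50, -15.90)

Standard errors of each mean: 9/√49 = 1.2857 and 8/√54 = 1.0887.
SE(x̄₁ − x̄₂) = √(1.2857² + 1.0887²) = 1.6847 for independent samples with unequal variances.
With z* = 1.960, the margin is 1.960 × 1.6847 = 3.3020.
x̄₁ − x̄₂ = 30.0 − 49.2 = -19.2000; the interval is -19.2000 ± 3.3020 = (-22.50, -15.90).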